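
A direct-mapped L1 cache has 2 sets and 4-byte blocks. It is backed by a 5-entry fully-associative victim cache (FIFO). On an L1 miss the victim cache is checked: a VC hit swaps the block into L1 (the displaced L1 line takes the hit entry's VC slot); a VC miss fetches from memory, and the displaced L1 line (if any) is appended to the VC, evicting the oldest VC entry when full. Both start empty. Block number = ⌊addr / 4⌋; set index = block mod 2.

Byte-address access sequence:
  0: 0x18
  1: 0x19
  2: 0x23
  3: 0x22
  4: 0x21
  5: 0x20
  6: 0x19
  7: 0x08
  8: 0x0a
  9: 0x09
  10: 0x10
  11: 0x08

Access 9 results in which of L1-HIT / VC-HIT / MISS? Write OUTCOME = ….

0: 0x18 (blk 6, set 0) → MISS  vc=[]
1: 0x19 (blk 6, set 0) → L1-HIT  vc=[]
2: 0x23 (blk 8, set 0) → MISS  vc=[6]
3: 0x22 (blk 8, set 0) → L1-HIT  vc=[6]
4: 0x21 (blk 8, set 0) → L1-HIT  vc=[6]
5: 0x20 (blk 8, set 0) → L1-HIT  vc=[6]
6: 0x19 (blk 6, set 0) → VC-HIT  vc=[8]
7: 0x8 (blk 2, set 0) → MISS  vc=[8, 6]
8: 0xa (blk 2, set 0) → L1-HIT  vc=[8, 6]
9: 0x9 (blk 2, set 0) → L1-HIT  vc=[8, 6]
10: 0x10 (blk 4, set 0) → MISS  vc=[8, 6, 2]
11: 0x8 (blk 2, set 0) → VC-HIT  vc=[8, 6, 4]

OUTCOME = L1-HIT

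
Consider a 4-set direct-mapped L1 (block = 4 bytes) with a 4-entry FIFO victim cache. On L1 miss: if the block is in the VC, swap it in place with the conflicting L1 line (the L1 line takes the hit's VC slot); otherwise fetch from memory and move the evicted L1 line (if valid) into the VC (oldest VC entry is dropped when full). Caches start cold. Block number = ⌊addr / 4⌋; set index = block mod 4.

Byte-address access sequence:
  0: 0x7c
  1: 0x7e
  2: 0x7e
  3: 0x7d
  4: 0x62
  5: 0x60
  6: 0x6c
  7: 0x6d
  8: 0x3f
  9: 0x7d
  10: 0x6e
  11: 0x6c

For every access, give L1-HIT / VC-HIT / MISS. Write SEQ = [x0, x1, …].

0: 0x7c (blk 31, set 3) → MISS  vc=[]
1: 0x7e (blk 31, set 3) → L1-HIT  vc=[]
2: 0x7e (blk 31, set 3) → L1-HIT  vc=[]
3: 0x7d (blk 31, set 3) → L1-HIT  vc=[]
4: 0x62 (blk 24, set 0) → MISS  vc=[]
5: 0x60 (blk 24, set 0) → L1-HIT  vc=[]
6: 0x6c (blk 27, set 3) → MISS  vc=[31]
7: 0x6d (blk 27, set 3) → L1-HIT  vc=[31]
8: 0x3f (blk 15, set 3) → MISS  vc=[31, 27]
9: 0x7d (blk 31, set 3) → VC-HIT  vc=[15, 27]
10: 0x6e (blk 27, set 3) → VC-HIT  vc=[15, 31]
11: 0x6c (blk 27, set 3) → L1-HIT  vc=[15, 31]

SEQ = [MISS, L1-HIT, L1-HIT, L1-HIT, MISS, L1-HIT, MISS, L1-HIT, MISS, VC-HIT, VC-HIT, L1-HIT]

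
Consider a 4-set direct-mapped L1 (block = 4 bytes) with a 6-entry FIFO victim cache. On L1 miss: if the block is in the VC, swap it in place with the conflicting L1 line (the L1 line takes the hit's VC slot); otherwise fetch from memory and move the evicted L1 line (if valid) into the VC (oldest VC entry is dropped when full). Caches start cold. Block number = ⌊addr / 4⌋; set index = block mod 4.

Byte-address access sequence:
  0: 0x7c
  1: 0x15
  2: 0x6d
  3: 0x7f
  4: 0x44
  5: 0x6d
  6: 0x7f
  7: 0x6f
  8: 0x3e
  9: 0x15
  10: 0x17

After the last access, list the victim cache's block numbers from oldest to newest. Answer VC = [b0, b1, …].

VC = [31, 17, 27]

#0 0x7c→b31/s3 MISS; vc=[]
#1 0x15→b5/s1 MISS; vc=[]
#2 0x6d→b27/s3 MISS; vc=[31]
#3 0x7f→b31/s3 VC-HIT; vc=[27]
#4 0x44→b17/s1 MISS; vc=[27,5]
#5 0x6d→b27/s3 VC-HIT; vc=[31,5]
#6 0x7f→b31/s3 VC-HIT; vc=[27,5]
#7 0x6f→b27/s3 VC-HIT; vc=[31,5]
#8 0x3e→b15/s3 MISS; vc=[31,5,27]
#9 0x15→b5/s1 VC-HIT; vc=[31,17,27]
#10 0x17→b5/s1 L1-HIT; vc=[31,17,27]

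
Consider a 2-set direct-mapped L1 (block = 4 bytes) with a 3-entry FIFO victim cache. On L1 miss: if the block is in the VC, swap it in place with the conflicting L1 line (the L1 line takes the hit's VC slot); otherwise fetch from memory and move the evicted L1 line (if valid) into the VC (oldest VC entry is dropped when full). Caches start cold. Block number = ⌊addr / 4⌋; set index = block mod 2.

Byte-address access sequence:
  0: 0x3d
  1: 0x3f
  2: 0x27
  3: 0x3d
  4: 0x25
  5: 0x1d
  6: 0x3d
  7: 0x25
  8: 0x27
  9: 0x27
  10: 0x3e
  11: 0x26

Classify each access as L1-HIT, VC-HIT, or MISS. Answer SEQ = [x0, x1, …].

SEQ = [MISS, L1-HIT, MISS, VC-HIT, VC-HIT, MISS, VC-HIT, VC-HIT, L1-HIT, L1-HIT, VC-HIT, VC-HIT]

  [0] addr=0x3d blk=15 s=1: MISS | VC []
  [1] addr=0x3f blk=15 s=1: L1-HIT | VC []
  [2] addr=0x27 blk=9 s=1: MISS | VC [15]
  [3] addr=0x3d blk=15 s=1: VC-HIT | VC [9]
  [4] addr=0x25 blk=9 s=1: VC-HIT | VC [15]
  [5] addr=0x1d blk=7 s=1: MISS | VC [15, 9]
  [6] addr=0x3d blk=15 s=1: VC-HIT | VC [7, 9]
  [7] addr=0x25 blk=9 s=1: VC-HIT | VC [7, 15]
  [8] addr=0x27 blk=9 s=1: L1-HIT | VC [7, 15]
  [9] addr=0x27 blk=9 s=1: L1-HIT | VC [7, 15]
  [10] addr=0x3e blk=15 s=1: VC-HIT | VC [7, 9]
  [11] addr=0x26 blk=9 s=1: VC-HIT | VC [7, 15]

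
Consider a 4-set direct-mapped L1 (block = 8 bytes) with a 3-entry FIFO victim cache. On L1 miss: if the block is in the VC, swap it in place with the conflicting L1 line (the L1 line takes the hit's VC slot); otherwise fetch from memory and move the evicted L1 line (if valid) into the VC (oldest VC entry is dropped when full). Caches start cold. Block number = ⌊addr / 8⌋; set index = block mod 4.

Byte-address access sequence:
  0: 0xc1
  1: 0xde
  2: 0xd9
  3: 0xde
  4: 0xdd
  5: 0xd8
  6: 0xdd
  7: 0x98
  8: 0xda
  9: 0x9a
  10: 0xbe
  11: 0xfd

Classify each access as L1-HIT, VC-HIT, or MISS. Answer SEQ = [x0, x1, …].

SEQ = [MISS, MISS, L1-HIT, L1-HIT, L1-HIT, L1-HIT, L1-HIT, MISS, VC-HIT, VC-HIT, MISS, MISS]

0: 0xc1 (blk 24, set 0) → MISS  vc=[]
1: 0xde (blk 27, set 3) → MISS  vc=[]
2: 0xd9 (blk 27, set 3) → L1-HIT  vc=[]
3: 0xde (blk 27, set 3) → L1-HIT  vc=[]
4: 0xdd (blk 27, set 3) → L1-HIT  vc=[]
5: 0xd8 (blk 27, set 3) → L1-HIT  vc=[]
6: 0xdd (blk 27, set 3) → L1-HIT  vc=[]
7: 0x98 (blk 19, set 3) → MISS  vc=[27]
8: 0xda (blk 27, set 3) → VC-HIT  vc=[19]
9: 0x9a (blk 19, set 3) → VC-HIT  vc=[27]
10: 0xbe (blk 23, set 3) → MISS  vc=[27, 19]
11: 0xfd (blk 31, set 3) → MISS  vc=[27, 19, 23]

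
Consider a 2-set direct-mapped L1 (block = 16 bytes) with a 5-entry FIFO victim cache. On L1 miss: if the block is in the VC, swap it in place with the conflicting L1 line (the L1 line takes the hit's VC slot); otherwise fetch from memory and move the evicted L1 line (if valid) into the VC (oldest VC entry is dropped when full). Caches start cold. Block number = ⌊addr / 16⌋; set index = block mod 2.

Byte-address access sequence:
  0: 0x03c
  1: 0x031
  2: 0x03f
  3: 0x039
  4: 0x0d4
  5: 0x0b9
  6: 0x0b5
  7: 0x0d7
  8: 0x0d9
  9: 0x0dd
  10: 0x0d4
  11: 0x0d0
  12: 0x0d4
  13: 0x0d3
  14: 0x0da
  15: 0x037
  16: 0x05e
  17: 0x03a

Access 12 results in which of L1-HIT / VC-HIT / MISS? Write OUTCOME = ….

  [0] addr=0x3c blk=3 s=1: MISS | VC []
  [1] addr=0x31 blk=3 s=1: L1-HIT | VC []
  [2] addr=0x3f blk=3 s=1: L1-HIT | VC []
  [3] addr=0x39 blk=3 s=1: L1-HIT | VC []
  [4] addr=0xd4 blk=13 s=1: MISS | VC [3]
  [5] addr=0xb9 blk=11 s=1: MISS | VC [3, 13]
  [6] addr=0xb5 blk=11 s=1: L1-HIT | VC [3, 13]
  [7] addr=0xd7 blk=13 s=1: VC-HIT | VC [3, 11]
  [8] addr=0xd9 blk=13 s=1: L1-HIT | VC [3, 11]
  [9] addr=0xdd blk=13 s=1: L1-HIT | VC [3, 11]
  [10] addr=0xd4 blk=13 s=1: L1-HIT | VC [3, 11]
  [11] addr=0xd0 blk=13 s=1: L1-HIT | VC [3, 11]
  [12] addr=0xd4 blk=13 s=1: L1-HIT | VC [3, 11]
  [13] addr=0xd3 blk=13 s=1: L1-HIT | VC [3, 11]
  [14] addr=0xda blk=13 s=1: L1-HIT | VC [3, 11]
  [15] addr=0x37 blk=3 s=1: VC-HIT | VC [13, 11]
  [16] addr=0x5e blk=5 s=1: MISS | VC [13, 11, 3]
  [17] addr=0x3a blk=3 s=1: VC-HIT | VC [13, 11, 5]

OUTCOME = L1-HIT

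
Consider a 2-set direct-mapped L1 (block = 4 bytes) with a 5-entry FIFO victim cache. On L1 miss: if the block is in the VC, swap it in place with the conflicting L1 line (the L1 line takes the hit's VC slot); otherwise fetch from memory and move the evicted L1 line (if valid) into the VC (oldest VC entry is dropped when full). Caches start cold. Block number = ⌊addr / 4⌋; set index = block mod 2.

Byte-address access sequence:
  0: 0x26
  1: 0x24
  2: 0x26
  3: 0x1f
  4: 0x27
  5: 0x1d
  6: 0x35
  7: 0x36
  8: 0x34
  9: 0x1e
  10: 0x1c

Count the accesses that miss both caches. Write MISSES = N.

MISSES = 3

#0 0x26→b9/s1 MISS; vc=[]
#1 0x24→b9/s1 L1-HIT; vc=[]
#2 0x26→b9/s1 L1-HIT; vc=[]
#3 0x1f→b7/s1 MISS; vc=[9]
#4 0x27→b9/s1 VC-HIT; vc=[7]
#5 0x1d→b7/s1 VC-HIT; vc=[9]
#6 0x35→b13/s1 MISS; vc=[9,7]
#7 0x36→b13/s1 L1-HIT; vc=[9,7]
#8 0x34→b13/s1 L1-HIT; vc=[9,7]
#9 0x1e→b7/s1 VC-HIT; vc=[9,13]
#10 0x1c→b7/s1 L1-HIT; vc=[9,13]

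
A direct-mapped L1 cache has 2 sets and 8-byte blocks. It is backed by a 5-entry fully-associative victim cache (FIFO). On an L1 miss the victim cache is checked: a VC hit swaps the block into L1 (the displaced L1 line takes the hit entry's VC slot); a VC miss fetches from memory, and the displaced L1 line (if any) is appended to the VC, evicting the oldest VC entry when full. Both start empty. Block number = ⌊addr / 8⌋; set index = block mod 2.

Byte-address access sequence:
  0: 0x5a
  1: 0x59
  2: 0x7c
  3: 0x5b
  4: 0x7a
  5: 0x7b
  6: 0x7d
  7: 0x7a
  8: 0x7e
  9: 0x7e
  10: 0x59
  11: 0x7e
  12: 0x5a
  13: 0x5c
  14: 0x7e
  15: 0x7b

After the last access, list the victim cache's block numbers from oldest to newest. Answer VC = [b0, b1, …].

VC = [11]

0: 0x5a (blk 11, set 1) → MISS  vc=[]
1: 0x59 (blk 11, set 1) → L1-HIT  vc=[]
2: 0x7c (blk 15, set 1) → MISS  vc=[11]
3: 0x5b (blk 11, set 1) → VC-HIT  vc=[15]
4: 0x7a (blk 15, set 1) → VC-HIT  vc=[11]
5: 0x7b (blk 15, set 1) → L1-HIT  vc=[11]
6: 0x7d (blk 15, set 1) → L1-HIT  vc=[11]
7: 0x7a (blk 15, set 1) → L1-HIT  vc=[11]
8: 0x7e (blk 15, set 1) → L1-HIT  vc=[11]
9: 0x7e (blk 15, set 1) → L1-HIT  vc=[11]
10: 0x59 (blk 11, set 1) → VC-HIT  vc=[15]
11: 0x7e (blk 15, set 1) → VC-HIT  vc=[11]
12: 0x5a (blk 11, set 1) → VC-HIT  vc=[15]
13: 0x5c (blk 11, set 1) → L1-HIT  vc=[15]
14: 0x7e (blk 15, set 1) → VC-HIT  vc=[11]
15: 0x7b (blk 15, set 1) → L1-HIT  vc=[11]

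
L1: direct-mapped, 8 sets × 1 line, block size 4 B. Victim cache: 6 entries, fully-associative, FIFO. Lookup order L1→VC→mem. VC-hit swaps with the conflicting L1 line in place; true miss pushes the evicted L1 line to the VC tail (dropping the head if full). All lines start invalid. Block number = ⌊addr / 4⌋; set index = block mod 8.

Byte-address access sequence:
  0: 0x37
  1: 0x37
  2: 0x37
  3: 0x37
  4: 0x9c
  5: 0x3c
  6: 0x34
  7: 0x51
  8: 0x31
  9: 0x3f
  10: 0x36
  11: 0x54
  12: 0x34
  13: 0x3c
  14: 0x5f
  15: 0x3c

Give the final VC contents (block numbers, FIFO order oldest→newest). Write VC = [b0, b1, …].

  [0] addr=0x37 blk=13 s=5: MISS | VC []
  [1] addr=0x37 blk=13 s=5: L1-HIT | VC []
  [2] addr=0x37 blk=13 s=5: L1-HIT | VC []
  [3] addr=0x37 blk=13 s=5: L1-HIT | VC []
  [4] addr=0x9c blk=39 s=7: MISS | VC []
  [5] addr=0x3c blk=15 s=7: MISS | VC [39]
  [6] addr=0x34 blk=13 s=5: L1-HIT | VC [39]
  [7] addr=0x51 blk=20 s=4: MISS | VC [39]
  [8] addr=0x31 blk=12 s=4: MISS | VC [39, 20]
  [9] addr=0x3f blk=15 s=7: L1-HIT | VC [39, 20]
  [10] addr=0x36 blk=13 s=5: L1-HIT | VC [39, 20]
  [11] addr=0x54 blk=21 s=5: MISS | VC [39, 20, 13]
  [12] addr=0x34 blk=13 s=5: VC-HIT | VC [39, 20, 21]
  [13] addr=0x3c blk=15 s=7: L1-HIT | VC [39, 20, 21]
  [14] addr=0x5f blk=23 s=7: MISS | VC [39, 20, 21, 15]
  [15] addr=0x3c blk=15 s=7: VC-HIT | VC [39, 20, 21, 23]

VC = [39, 20, 21, 23]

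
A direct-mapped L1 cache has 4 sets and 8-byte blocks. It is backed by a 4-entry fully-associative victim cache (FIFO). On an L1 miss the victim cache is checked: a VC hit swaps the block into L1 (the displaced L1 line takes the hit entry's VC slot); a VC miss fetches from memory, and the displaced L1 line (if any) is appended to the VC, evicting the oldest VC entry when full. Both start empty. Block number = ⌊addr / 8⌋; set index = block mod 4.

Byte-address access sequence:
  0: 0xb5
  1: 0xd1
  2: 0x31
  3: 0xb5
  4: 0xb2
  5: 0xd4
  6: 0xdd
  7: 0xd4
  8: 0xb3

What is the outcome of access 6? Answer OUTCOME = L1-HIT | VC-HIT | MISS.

0: 0xb5 (blk 22, set 2) → MISS  vc=[]
1: 0xd1 (blk 26, set 2) → MISS  vc=[22]
2: 0x31 (blk 6, set 2) → MISS  vc=[22, 26]
3: 0xb5 (blk 22, set 2) → VC-HIT  vc=[6, 26]
4: 0xb2 (blk 22, set 2) → L1-HIT  vc=[6, 26]
5: 0xd4 (blk 26, set 2) → VC-HIT  vc=[6, 22]
6: 0xdd (blk 27, set 3) → MISS  vc=[6, 22]
7: 0xd4 (blk 26, set 2) → L1-HIT  vc=[6, 22]
8: 0xb3 (blk 22, set 2) → VC-HIT  vc=[6, 26]

OUTCOME = MISS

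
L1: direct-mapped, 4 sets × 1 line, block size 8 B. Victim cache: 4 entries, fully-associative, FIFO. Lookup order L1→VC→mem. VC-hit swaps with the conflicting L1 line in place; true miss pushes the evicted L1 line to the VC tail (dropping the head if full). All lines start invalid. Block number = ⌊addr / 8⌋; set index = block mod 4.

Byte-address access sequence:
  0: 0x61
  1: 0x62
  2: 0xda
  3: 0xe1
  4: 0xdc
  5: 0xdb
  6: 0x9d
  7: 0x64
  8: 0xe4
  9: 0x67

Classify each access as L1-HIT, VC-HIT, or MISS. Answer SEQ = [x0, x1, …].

  [0] addr=0x61 blk=12 s=0: MISS | VC []
  [1] addr=0x62 blk=12 s=0: L1-HIT | VC []
  [2] addr=0xda blk=27 s=3: MISS | VC []
  [3] addr=0xe1 blk=28 s=0: MISS | VC [12]
  [4] addr=0xdc blk=27 s=3: L1-HIT | VC [12]
  [5] addr=0xdb blk=27 s=3: L1-HIT | VC [12]
  [6] addr=0x9d blk=19 s=3: MISS | VC [12, 27]
  [7] addr=0x64 blk=12 s=0: VC-HIT | VC [28, 27]
  [8] addr=0xe4 blk=28 s=0: VC-HIT | VC [12, 27]
  [9] addr=0x67 blk=12 s=0: VC-HIT | VC [28, 27]

SEQ = [MISS, L1-HIT, MISS, MISS, L1-HIT, L1-HIT, MISS, VC-HIT, VC-HIT, VC-HIT]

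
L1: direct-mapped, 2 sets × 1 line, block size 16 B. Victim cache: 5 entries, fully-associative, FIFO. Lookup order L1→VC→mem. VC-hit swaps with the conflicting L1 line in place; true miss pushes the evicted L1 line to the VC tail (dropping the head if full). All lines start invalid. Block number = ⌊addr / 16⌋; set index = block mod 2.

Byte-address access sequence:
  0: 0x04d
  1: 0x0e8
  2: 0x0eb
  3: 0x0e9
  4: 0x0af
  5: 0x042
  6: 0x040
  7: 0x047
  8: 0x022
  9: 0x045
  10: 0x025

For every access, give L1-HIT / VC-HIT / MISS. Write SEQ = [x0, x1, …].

  [0] addr=0x4d blk=4 s=0: MISS | VC []
  [1] addr=0xe8 blk=14 s=0: MISS | VC [4]
  [2] addr=0xeb blk=14 s=0: L1-HIT | VC [4]
  [3] addr=0xe9 blk=14 s=0: L1-HIT | VC [4]
  [4] addr=0xaf blk=10 s=0: MISS | VC [4, 14]
  [5] addr=0x42 blk=4 s=0: VC-HIT | VC [10, 14]
  [6] addr=0x40 blk=4 s=0: L1-HIT | VC [10, 14]
  [7] addr=0x47 blk=4 s=0: L1-HIT | VC [10, 14]
  [8] addr=0x22 blk=2 s=0: MISS | VC [10, 14, 4]
  [9] addr=0x45 blk=4 s=0: VC-HIT | VC [10, 14, 2]
  [10] addr=0x25 blk=2 s=0: VC-HIT | VC [10, 14, 4]

SEQ = [MISS, MISS, L1-HIT, L1-HIT, MISS, VC-HIT, L1-HIT, L1-HIT, MISS, VC-HIT, VC-HIT]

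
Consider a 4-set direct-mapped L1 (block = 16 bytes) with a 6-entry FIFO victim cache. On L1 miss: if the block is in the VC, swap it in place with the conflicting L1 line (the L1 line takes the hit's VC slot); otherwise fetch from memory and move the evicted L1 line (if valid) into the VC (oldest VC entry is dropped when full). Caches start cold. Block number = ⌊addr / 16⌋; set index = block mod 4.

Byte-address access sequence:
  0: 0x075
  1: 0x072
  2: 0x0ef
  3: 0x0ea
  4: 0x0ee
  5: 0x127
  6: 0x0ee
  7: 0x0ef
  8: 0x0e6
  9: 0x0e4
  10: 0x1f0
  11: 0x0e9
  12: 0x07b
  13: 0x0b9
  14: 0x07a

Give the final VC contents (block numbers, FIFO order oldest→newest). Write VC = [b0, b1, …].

VC = [18, 31, 11]

  [0] addr=0x75 blk=7 s=3: MISS | VC []
  [1] addr=0x72 blk=7 s=3: L1-HIT | VC []
  [2] addr=0xef blk=14 s=2: MISS | VC []
  [3] addr=0xea blk=14 s=2: L1-HIT | VC []
  [4] addr=0xee blk=14 s=2: L1-HIT | VC []
  [5] addr=0x127 blk=18 s=2: MISS | VC [14]
  [6] addr=0xee blk=14 s=2: VC-HIT | VC [18]
  [7] addr=0xef blk=14 s=2: L1-HIT | VC [18]
  [8] addr=0xe6 blk=14 s=2: L1-HIT | VC [18]
  [9] addr=0xe4 blk=14 s=2: L1-HIT | VC [18]
  [10] addr=0x1f0 blk=31 s=3: MISS | VC [18, 7]
  [11] addr=0xe9 blk=14 s=2: L1-HIT | VC [18, 7]
  [12] addr=0x7b blk=7 s=3: VC-HIT | VC [18, 31]
  [13] addr=0xb9 blk=11 s=3: MISS | VC [18, 31, 7]
  [14] addr=0x7a blk=7 s=3: VC-HIT | VC [18, 31, 11]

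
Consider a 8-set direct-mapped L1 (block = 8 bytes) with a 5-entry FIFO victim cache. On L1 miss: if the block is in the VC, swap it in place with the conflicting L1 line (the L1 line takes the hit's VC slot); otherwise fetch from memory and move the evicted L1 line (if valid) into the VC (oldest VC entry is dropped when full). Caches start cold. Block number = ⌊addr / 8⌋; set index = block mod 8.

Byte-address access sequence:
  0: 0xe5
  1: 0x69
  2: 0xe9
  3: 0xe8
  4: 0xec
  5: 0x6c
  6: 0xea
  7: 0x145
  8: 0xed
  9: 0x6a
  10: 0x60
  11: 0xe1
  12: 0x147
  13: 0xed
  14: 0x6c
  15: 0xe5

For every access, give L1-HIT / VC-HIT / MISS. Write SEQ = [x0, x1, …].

SEQ = [MISS, MISS, MISS, L1-HIT, L1-HIT, VC-HIT, VC-HIT, MISS, L1-HIT, VC-HIT, MISS, VC-HIT, L1-HIT, VC-HIT, VC-HIT, L1-HIT]

  [0] addr=0xe5 blk=28 s=4: MISS | VC []
  [1] addr=0x69 blk=13 s=5: MISS | VC []
  [2] addr=0xe9 blk=29 s=5: MISS | VC [13]
  [3] addr=0xe8 blk=29 s=5: L1-HIT | VC [13]
  [4] addr=0xec blk=29 s=5: L1-HIT | VC [13]
  [5] addr=0x6c blk=13 s=5: VC-HIT | VC [29]
  [6] addr=0xea blk=29 s=5: VC-HIT | VC [13]
  [7] addr=0x145 blk=40 s=0: MISS | VC [13]
  [8] addr=0xed blk=29 s=5: L1-HIT | VC [13]
  [9] addr=0x6a blk=13 s=5: VC-HIT | VC [29]
  [10] addr=0x60 blk=12 s=4: MISS | VC [29, 28]
  [11] addr=0xe1 blk=28 s=4: VC-HIT | VC [29, 12]
  [12] addr=0x147 blk=40 s=0: L1-HIT | VC [29, 12]
  [13] addr=0xed blk=29 s=5: VC-HIT | VC [13, 12]
  [14] addr=0x6c blk=13 s=5: VC-HIT | VC [29, 12]
  [15] addr=0xe5 blk=28 s=4: L1-HIT | VC [29, 12]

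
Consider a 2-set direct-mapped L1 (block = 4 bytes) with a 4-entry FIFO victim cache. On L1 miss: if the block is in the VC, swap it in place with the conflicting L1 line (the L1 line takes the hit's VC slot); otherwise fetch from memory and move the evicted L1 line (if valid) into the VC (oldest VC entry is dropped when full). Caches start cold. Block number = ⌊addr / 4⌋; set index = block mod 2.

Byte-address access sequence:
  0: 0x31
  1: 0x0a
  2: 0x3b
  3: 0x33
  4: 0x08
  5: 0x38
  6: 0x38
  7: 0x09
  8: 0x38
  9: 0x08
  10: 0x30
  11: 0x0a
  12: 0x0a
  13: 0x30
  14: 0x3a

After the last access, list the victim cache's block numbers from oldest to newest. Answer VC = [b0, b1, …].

  [0] addr=0x31 blk=12 s=0: MISS | VC []
  [1] addr=0xa blk=2 s=0: MISS | VC [12]
  [2] addr=0x3b blk=14 s=0: MISS | VC [12, 2]
  [3] addr=0x33 blk=12 s=0: VC-HIT | VC [14, 2]
  [4] addr=0x8 blk=2 s=0: VC-HIT | VC [14, 12]
  [5] addr=0x38 blk=14 s=0: VC-HIT | VC [2, 12]
  [6] addr=0x38 blk=14 s=0: L1-HIT | VC [2, 12]
  [7] addr=0x9 blk=2 s=0: VC-HIT | VC [14, 12]
  [8] addr=0x38 blk=14 s=0: VC-HIT | VC [2, 12]
  [9] addr=0x8 blk=2 s=0: VC-HIT | VC [14, 12]
  [10] addr=0x30 blk=12 s=0: VC-HIT | VC [14, 2]
  [11] addr=0xa blk=2 s=0: VC-HIT | VC [14, 12]
  [12] addr=0xa blk=2 s=0: L1-HIT | VC [14, 12]
  [13] addr=0x30 blk=12 s=0: VC-HIT | VC [14, 2]
  [14] addr=0x3a blk=14 s=0: VC-HIT | VC [12, 2]

VC = [12, 2]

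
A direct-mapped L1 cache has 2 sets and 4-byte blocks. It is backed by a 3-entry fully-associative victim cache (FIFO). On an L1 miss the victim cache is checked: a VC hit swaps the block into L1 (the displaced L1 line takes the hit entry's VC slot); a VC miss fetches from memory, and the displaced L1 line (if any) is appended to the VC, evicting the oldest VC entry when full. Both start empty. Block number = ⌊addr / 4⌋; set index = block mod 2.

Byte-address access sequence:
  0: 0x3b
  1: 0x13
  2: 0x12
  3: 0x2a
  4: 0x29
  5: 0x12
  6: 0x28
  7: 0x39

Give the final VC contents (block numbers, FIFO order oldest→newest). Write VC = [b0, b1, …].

  [0] addr=0x3b blk=14 s=0: MISS | VC []
  [1] addr=0x13 blk=4 s=0: MISS | VC [14]
  [2] addr=0x12 blk=4 s=0: L1-HIT | VC [14]
  [3] addr=0x2a blk=10 s=0: MISS | VC [14, 4]
  [4] addr=0x29 blk=10 s=0: L1-HIT | VC [14, 4]
  [5] addr=0x12 blk=4 s=0: VC-HIT | VC [14, 10]
  [6] addr=0x28 blk=10 s=0: VC-HIT | VC [14, 4]
  [7] addr=0x39 blk=14 s=0: VC-HIT | VC [10, 4]

VC = [10, 4]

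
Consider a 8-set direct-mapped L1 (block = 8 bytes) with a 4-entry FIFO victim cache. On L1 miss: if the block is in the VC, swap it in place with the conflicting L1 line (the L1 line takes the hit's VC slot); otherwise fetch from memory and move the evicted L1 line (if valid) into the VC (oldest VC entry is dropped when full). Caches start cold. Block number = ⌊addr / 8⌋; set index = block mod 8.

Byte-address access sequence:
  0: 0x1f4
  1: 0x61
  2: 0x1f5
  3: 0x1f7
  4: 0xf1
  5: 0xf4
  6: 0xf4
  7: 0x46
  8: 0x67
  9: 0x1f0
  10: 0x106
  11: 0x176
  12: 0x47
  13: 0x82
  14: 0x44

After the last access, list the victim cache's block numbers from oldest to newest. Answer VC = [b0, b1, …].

0: 0x1f4 (blk 62, set 6) → MISS  vc=[]
1: 0x61 (blk 12, set 4) → MISS  vc=[]
2: 0x1f5 (blk 62, set 6) → L1-HIT  vc=[]
3: 0x1f7 (blk 62, set 6) → L1-HIT  vc=[]
4: 0xf1 (blk 30, set 6) → MISS  vc=[62]
5: 0xf4 (blk 30, set 6) → L1-HIT  vc=[62]
6: 0xf4 (blk 30, set 6) → L1-HIT  vc=[62]
7: 0x46 (blk 8, set 0) → MISS  vc=[62]
8: 0x67 (blk 12, set 4) → L1-HIT  vc=[62]
9: 0x1f0 (blk 62, set 6) → VC-HIT  vc=[30]
10: 0x106 (blk 32, set 0) → MISS  vc=[30, 8]
11: 0x176 (blk 46, set 6) → MISS  vc=[30, 8, 62]
12: 0x47 (blk 8, set 0) → VC-HIT  vc=[30, 32, 62]
13: 0x82 (blk 16, set 0) → MISS  vc=[30, 32, 62, 8]
14: 0x44 (blk 8, set 0) → VC-HIT  vc=[30, 32, 62, 16]

VC = [30, 32, 62, 16]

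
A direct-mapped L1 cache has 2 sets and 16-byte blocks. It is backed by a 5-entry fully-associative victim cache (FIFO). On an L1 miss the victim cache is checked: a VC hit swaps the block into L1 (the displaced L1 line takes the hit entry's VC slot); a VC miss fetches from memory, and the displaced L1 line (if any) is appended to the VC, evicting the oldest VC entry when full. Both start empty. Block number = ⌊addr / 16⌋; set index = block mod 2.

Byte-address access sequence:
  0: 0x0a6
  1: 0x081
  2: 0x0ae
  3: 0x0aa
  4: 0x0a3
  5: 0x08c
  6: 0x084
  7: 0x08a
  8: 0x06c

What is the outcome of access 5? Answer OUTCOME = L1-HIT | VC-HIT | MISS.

0: 0xa6 (blk 10, set 0) → MISS  vc=[]
1: 0x81 (blk 8, set 0) → MISS  vc=[10]
2: 0xae (blk 10, set 0) → VC-HIT  vc=[8]
3: 0xaa (blk 10, set 0) → L1-HIT  vc=[8]
4: 0xa3 (blk 10, set 0) → L1-HIT  vc=[8]
5: 0x8c (blk 8, set 0) → VC-HIT  vc=[10]
6: 0x84 (blk 8, set 0) → L1-HIT  vc=[10]
7: 0x8a (blk 8, set 0) → L1-HIT  vc=[10]
8: 0x6c (blk 6, set 0) → MISS  vc=[10, 8]

OUTCOME = VC-HIT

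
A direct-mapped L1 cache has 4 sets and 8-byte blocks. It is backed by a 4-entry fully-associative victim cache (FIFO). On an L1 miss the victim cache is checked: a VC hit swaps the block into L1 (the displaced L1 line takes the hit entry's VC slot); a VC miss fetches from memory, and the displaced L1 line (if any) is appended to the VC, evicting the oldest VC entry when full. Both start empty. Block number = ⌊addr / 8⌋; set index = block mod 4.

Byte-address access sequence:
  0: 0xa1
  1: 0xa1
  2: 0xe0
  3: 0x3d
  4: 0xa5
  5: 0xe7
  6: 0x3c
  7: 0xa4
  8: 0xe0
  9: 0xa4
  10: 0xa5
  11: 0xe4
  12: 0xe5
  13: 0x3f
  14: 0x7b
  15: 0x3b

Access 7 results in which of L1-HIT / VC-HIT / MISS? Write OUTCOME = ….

OUTCOME = VC-HIT

0: 0xa1 (blk 20, set 0) → MISS  vc=[]
1: 0xa1 (blk 20, set 0) → L1-HIT  vc=[]
2: 0xe0 (blk 28, set 0) → MISS  vc=[20]
3: 0x3d (blk 7, set 3) → MISS  vc=[20]
4: 0xa5 (blk 20, set 0) → VC-HIT  vc=[28]
5: 0xe7 (blk 28, set 0) → VC-HIT  vc=[20]
6: 0x3c (blk 7, set 3) → L1-HIT  vc=[20]
7: 0xa4 (blk 20, set 0) → VC-HIT  vc=[28]
8: 0xe0 (blk 28, set 0) → VC-HIT  vc=[20]
9: 0xa4 (blk 20, set 0) → VC-HIT  vc=[28]
10: 0xa5 (blk 20, set 0) → L1-HIT  vc=[28]
11: 0xe4 (blk 28, set 0) → VC-HIT  vc=[20]
12: 0xe5 (blk 28, set 0) → L1-HIT  vc=[20]
13: 0x3f (blk 7, set 3) → L1-HIT  vc=[20]
14: 0x7b (blk 15, set 3) → MISS  vc=[20, 7]
15: 0x3b (blk 7, set 3) → VC-HIT  vc=[20, 15]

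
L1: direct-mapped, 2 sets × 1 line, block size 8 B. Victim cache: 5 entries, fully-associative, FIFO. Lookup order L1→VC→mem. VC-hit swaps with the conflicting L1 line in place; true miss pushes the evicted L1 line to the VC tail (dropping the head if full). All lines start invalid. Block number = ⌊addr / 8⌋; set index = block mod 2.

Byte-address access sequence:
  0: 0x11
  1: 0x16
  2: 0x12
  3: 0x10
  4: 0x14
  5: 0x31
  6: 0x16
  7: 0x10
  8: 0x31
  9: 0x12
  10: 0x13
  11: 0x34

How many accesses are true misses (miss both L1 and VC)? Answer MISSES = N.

#0 0x11→b2/s0 MISS; vc=[]
#1 0x16→b2/s0 L1-HIT; vc=[]
#2 0x12→b2/s0 L1-HIT; vc=[]
#3 0x10→b2/s0 L1-HIT; vc=[]
#4 0x14→b2/s0 L1-HIT; vc=[]
#5 0x31→b6/s0 MISS; vc=[2]
#6 0x16→b2/s0 VC-HIT; vc=[6]
#7 0x10→b2/s0 L1-HIT; vc=[6]
#8 0x31→b6/s0 VC-HIT; vc=[2]
#9 0x12→b2/s0 VC-HIT; vc=[6]
#10 0x13→b2/s0 L1-HIT; vc=[6]
#11 0x34→b6/s0 VC-HIT; vc=[2]

MISSES = 2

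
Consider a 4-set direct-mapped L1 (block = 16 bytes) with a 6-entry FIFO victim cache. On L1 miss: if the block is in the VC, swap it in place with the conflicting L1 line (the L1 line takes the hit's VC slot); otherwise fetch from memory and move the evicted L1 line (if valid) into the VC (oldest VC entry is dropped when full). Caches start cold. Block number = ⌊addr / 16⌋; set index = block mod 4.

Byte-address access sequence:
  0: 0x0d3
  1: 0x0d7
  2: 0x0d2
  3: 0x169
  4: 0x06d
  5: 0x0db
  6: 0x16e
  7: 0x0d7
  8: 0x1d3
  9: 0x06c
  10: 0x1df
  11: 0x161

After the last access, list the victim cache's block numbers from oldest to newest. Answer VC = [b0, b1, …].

VC = [6, 13]

0: 0xd3 (blk 13, set 1) → MISS  vc=[]
1: 0xd7 (blk 13, set 1) → L1-HIT  vc=[]
2: 0xd2 (blk 13, set 1) → L1-HIT  vc=[]
3: 0x169 (blk 22, set 2) → MISS  vc=[]
4: 0x6d (blk 6, set 2) → MISS  vc=[22]
5: 0xdb (blk 13, set 1) → L1-HIT  vc=[22]
6: 0x16e (blk 22, set 2) → VC-HIT  vc=[6]
7: 0xd7 (blk 13, set 1) → L1-HIT  vc=[6]
8: 0x1d3 (blk 29, set 1) → MISS  vc=[6, 13]
9: 0x6c (blk 6, set 2) → VC-HIT  vc=[22, 13]
10: 0x1df (blk 29, set 1) → L1-HIT  vc=[22, 13]
11: 0x161 (blk 22, set 2) → VC-HIT  vc=[6, 13]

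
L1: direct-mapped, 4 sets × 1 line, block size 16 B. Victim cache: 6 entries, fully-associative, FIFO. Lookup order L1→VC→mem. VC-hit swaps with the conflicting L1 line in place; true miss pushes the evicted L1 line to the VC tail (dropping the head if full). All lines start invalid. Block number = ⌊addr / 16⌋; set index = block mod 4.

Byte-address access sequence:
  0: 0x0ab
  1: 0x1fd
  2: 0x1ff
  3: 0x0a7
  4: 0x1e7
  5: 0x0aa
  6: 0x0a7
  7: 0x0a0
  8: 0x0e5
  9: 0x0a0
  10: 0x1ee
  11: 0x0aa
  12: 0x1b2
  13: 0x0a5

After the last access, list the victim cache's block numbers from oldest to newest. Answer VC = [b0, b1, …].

VC = [30, 14, 31]

0: 0xab (blk 10, set 2) → MISS  vc=[]
1: 0x1fd (blk 31, set 3) → MISS  vc=[]
2: 0x1ff (blk 31, set 3) → L1-HIT  vc=[]
3: 0xa7 (blk 10, set 2) → L1-HIT  vc=[]
4: 0x1e7 (blk 30, set 2) → MISS  vc=[10]
5: 0xaa (blk 10, set 2) → VC-HIT  vc=[30]
6: 0xa7 (blk 10, set 2) → L1-HIT  vc=[30]
7: 0xa0 (blk 10, set 2) → L1-HIT  vc=[30]
8: 0xe5 (blk 14, set 2) → MISS  vc=[30, 10]
9: 0xa0 (blk 10, set 2) → VC-HIT  vc=[30, 14]
10: 0x1ee (blk 30, set 2) → VC-HIT  vc=[10, 14]
11: 0xaa (blk 10, set 2) → VC-HIT  vc=[30, 14]
12: 0x1b2 (blk 27, set 3) → MISS  vc=[30, 14, 31]
13: 0xa5 (blk 10, set 2) → L1-HIT  vc=[30, 14, 31]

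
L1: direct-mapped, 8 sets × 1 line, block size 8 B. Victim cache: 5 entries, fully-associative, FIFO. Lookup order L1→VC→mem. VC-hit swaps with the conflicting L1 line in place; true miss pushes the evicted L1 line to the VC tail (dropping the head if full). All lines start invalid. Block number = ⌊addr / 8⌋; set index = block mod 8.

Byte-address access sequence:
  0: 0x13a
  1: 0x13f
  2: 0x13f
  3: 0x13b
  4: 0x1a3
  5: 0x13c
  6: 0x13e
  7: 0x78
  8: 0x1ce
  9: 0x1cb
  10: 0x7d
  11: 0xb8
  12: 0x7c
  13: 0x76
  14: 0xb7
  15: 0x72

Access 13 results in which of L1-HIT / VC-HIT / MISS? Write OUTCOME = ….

OUTCOME = MISS

0: 0x13a (blk 39, set 7) → MISS  vc=[]
1: 0x13f (blk 39, set 7) → L1-HIT  vc=[]
2: 0x13f (blk 39, set 7) → L1-HIT  vc=[]
3: 0x13b (blk 39, set 7) → L1-HIT  vc=[]
4: 0x1a3 (blk 52, set 4) → MISS  vc=[]
5: 0x13c (blk 39, set 7) → L1-HIT  vc=[]
6: 0x13e (blk 39, set 7) → L1-HIT  vc=[]
7: 0x78 (blk 15, set 7) → MISS  vc=[39]
8: 0x1ce (blk 57, set 1) → MISS  vc=[39]
9: 0x1cb (blk 57, set 1) → L1-HIT  vc=[39]
10: 0x7d (blk 15, set 7) → L1-HIT  vc=[39]
11: 0xb8 (blk 23, set 7) → MISS  vc=[39, 15]
12: 0x7c (blk 15, set 7) → VC-HIT  vc=[39, 23]
13: 0x76 (blk 14, set 6) → MISS  vc=[39, 23]
14: 0xb7 (blk 22, set 6) → MISS  vc=[39, 23, 14]
15: 0x72 (blk 14, set 6) → VC-HIT  vc=[39, 23, 22]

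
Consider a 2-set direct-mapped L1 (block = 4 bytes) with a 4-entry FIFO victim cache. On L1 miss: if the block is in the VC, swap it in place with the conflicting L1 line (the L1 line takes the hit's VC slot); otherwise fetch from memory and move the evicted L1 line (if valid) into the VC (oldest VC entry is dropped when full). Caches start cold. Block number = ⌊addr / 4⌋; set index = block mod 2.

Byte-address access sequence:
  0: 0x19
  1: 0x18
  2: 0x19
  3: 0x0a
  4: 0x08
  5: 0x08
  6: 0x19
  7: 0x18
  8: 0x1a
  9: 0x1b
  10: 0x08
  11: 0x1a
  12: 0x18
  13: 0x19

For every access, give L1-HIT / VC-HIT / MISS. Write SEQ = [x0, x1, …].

SEQ = [MISS, L1-HIT, L1-HIT, MISS, L1-HIT, L1-HIT, VC-HIT, L1-HIT, L1-HIT, L1-HIT, VC-HIT, VC-HIT, L1-HIT, L1-HIT]

0: 0x19 (blk 6, set 0) → MISS  vc=[]
1: 0x18 (blk 6, set 0) → L1-HIT  vc=[]
2: 0x19 (blk 6, set 0) → L1-HIT  vc=[]
3: 0xa (blk 2, set 0) → MISS  vc=[6]
4: 0x8 (blk 2, set 0) → L1-HIT  vc=[6]
5: 0x8 (blk 2, set 0) → L1-HIT  vc=[6]
6: 0x19 (blk 6, set 0) → VC-HIT  vc=[2]
7: 0x18 (blk 6, set 0) → L1-HIT  vc=[2]
8: 0x1a (blk 6, set 0) → L1-HIT  vc=[2]
9: 0x1b (blk 6, set 0) → L1-HIT  vc=[2]
10: 0x8 (blk 2, set 0) → VC-HIT  vc=[6]
11: 0x1a (blk 6, set 0) → VC-HIT  vc=[2]
12: 0x18 (blk 6, set 0) → L1-HIT  vc=[2]
13: 0x19 (blk 6, set 0) → L1-HIT  vc=[2]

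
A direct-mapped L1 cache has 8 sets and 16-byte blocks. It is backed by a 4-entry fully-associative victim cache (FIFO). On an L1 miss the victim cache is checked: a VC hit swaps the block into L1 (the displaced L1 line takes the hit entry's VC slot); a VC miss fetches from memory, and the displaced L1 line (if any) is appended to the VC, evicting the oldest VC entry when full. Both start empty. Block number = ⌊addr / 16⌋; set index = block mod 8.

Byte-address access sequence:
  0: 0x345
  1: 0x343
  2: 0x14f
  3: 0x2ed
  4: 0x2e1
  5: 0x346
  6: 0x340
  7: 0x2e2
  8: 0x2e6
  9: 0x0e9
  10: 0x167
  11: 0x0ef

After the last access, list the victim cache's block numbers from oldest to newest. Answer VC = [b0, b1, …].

0: 0x345 (blk 52, set 4) → MISS  vc=[]
1: 0x343 (blk 52, set 4) → L1-HIT  vc=[]
2: 0x14f (blk 20, set 4) → MISS  vc=[52]
3: 0x2ed (blk 46, set 6) → MISS  vc=[52]
4: 0x2e1 (blk 46, set 6) → L1-HIT  vc=[52]
5: 0x346 (blk 52, set 4) → VC-HIT  vc=[20]
6: 0x340 (blk 52, set 4) → L1-HIT  vc=[20]
7: 0x2e2 (blk 46, set 6) → L1-HIT  vc=[20]
8: 0x2e6 (blk 46, set 6) → L1-HIT  vc=[20]
9: 0xe9 (blk 14, set 6) → MISS  vc=[20, 46]
10: 0x167 (blk 22, set 6) → MISS  vc=[20, 46, 14]
11: 0xef (blk 14, set 6) → VC-HIT  vc=[20, 46, 22]

VC = [20, 46, 22]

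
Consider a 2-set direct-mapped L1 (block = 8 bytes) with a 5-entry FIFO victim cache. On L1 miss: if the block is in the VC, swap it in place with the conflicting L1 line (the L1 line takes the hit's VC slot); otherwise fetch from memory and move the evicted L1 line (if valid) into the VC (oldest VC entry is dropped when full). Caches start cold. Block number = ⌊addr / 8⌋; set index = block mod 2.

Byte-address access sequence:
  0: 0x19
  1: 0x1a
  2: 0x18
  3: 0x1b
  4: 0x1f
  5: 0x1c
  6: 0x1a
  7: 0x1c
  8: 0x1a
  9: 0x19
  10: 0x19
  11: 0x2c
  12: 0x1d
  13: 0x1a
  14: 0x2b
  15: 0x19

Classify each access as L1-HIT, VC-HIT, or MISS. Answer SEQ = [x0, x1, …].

SEQ = [MISS, L1-HIT, L1-HIT, L1-HIT, L1-HIT, L1-HIT, L1-HIT, L1-HIT, L1-HIT, L1-HIT, L1-HIT, MISS, VC-HIT, L1-HIT, VC-HIT, VC-HIT]

0: 0x19 (blk 3, set 1) → MISS  vc=[]
1: 0x1a (blk 3, set 1) → L1-HIT  vc=[]
2: 0x18 (blk 3, set 1) → L1-HIT  vc=[]
3: 0x1b (blk 3, set 1) → L1-HIT  vc=[]
4: 0x1f (blk 3, set 1) → L1-HIT  vc=[]
5: 0x1c (blk 3, set 1) → L1-HIT  vc=[]
6: 0x1a (blk 3, set 1) → L1-HIT  vc=[]
7: 0x1c (blk 3, set 1) → L1-HIT  vc=[]
8: 0x1a (blk 3, set 1) → L1-HIT  vc=[]
9: 0x19 (blk 3, set 1) → L1-HIT  vc=[]
10: 0x19 (blk 3, set 1) → L1-HIT  vc=[]
11: 0x2c (blk 5, set 1) → MISS  vc=[3]
12: 0x1d (blk 3, set 1) → VC-HIT  vc=[5]
13: 0x1a (blk 3, set 1) → L1-HIT  vc=[5]
14: 0x2b (blk 5, set 1) → VC-HIT  vc=[3]
15: 0x19 (blk 3, set 1) → VC-HIT  vc=[5]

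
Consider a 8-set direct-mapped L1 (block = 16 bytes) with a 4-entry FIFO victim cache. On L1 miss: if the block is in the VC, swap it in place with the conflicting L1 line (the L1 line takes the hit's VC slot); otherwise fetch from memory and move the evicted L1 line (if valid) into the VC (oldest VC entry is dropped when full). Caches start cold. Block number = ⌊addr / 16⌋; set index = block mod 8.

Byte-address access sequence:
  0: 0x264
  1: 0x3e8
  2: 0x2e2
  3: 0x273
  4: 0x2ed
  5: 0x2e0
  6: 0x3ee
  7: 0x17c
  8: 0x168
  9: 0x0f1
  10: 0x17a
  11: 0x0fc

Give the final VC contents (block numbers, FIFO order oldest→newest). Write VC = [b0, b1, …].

VC = [46, 39, 62, 23]

#0 0x264→b38/s6 MISS; vc=[]
#1 0x3e8→b62/s6 MISS; vc=[38]
#2 0x2e2→b46/s6 MISS; vc=[38,62]
#3 0x273→b39/s7 MISS; vc=[38,62]
#4 0x2ed→b46/s6 L1-HIT; vc=[38,62]
#5 0x2e0→b46/s6 L1-HIT; vc=[38,62]
#6 0x3ee→b62/s6 VC-HIT; vc=[38,46]
#7 0x17c→b23/s7 MISS; vc=[38,46,39]
#8 0x168→b22/s6 MISS; vc=[38,46,39,62]
#9 0xf1→b15/s7 MISS; vc=[46,39,62,23]
#10 0x17a→b23/s7 VC-HIT; vc=[46,39,62,15]
#11 0xfc→b15/s7 VC-HIT; vc=[46,39,62,23]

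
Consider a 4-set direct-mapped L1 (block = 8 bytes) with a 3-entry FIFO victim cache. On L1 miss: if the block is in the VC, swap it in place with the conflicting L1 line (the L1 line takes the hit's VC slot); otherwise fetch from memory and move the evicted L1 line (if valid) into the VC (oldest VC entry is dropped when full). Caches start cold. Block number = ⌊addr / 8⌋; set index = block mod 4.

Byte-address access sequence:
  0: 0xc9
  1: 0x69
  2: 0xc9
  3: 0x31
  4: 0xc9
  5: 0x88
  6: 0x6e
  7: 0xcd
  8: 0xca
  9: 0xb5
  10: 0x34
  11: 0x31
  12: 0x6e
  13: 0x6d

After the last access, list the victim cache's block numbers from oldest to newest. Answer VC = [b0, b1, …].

0: 0xc9 (blk 25, set 1) → MISS  vc=[]
1: 0x69 (blk 13, set 1) → MISS  vc=[25]
2: 0xc9 (blk 25, set 1) → VC-HIT  vc=[13]
3: 0x31 (blk 6, set 2) → MISS  vc=[13]
4: 0xc9 (blk 25, set 1) → L1-HIT  vc=[13]
5: 0x88 (blk 17, set 1) → MISS  vc=[13, 25]
6: 0x6e (blk 13, set 1) → VC-HIT  vc=[17, 25]
7: 0xcd (blk 25, set 1) → VC-HIT  vc=[17, 13]
8: 0xca (blk 25, set 1) → L1-HIT  vc=[17, 13]
9: 0xb5 (blk 22, set 2) → MISS  vc=[17, 13, 6]
10: 0x34 (blk 6, set 2) → VC-HIT  vc=[17, 13, 22]
11: 0x31 (blk 6, set 2) → L1-HIT  vc=[17, 13, 22]
12: 0x6e (blk 13, set 1) → VC-HIT  vc=[17, 25, 22]
13: 0x6d (blk 13, set 1) → L1-HIT  vc=[17, 25, 22]

VC = [17, 25, 22]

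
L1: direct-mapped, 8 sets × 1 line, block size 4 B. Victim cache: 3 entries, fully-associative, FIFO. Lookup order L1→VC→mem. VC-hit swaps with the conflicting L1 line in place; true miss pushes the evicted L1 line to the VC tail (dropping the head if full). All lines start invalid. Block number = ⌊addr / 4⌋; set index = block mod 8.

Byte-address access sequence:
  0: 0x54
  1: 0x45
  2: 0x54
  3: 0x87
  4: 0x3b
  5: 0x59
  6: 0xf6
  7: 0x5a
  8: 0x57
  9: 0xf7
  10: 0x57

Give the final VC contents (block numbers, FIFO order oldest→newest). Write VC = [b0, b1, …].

  [0] addr=0x54 blk=21 s=5: MISS | VC []
  [1] addr=0x45 blk=17 s=1: MISS | VC []
  [2] addr=0x54 blk=21 s=5: L1-HIT | VC []
  [3] addr=0x87 blk=33 s=1: MISS | VC [17]
  [4] addr=0x3b blk=14 s=6: MISS | VC [17]
  [5] addr=0x59 blk=22 s=6: MISS | VC [17, 14]
  [6] addr=0xf6 blk=61 s=5: MISS | VC [17, 14, 21]
  [7] addr=0x5a blk=22 s=6: L1-HIT | VC [17, 14, 21]
  [8] addr=0x57 blk=21 s=5: VC-HIT | VC [17, 14, 61]
  [9] addr=0xf7 blk=61 s=5: VC-HIT | VC [17, 14, 21]
  [10] addr=0x57 blk=21 s=5: VC-HIT | VC [17, 14, 61]

VC = [17, 14, 61]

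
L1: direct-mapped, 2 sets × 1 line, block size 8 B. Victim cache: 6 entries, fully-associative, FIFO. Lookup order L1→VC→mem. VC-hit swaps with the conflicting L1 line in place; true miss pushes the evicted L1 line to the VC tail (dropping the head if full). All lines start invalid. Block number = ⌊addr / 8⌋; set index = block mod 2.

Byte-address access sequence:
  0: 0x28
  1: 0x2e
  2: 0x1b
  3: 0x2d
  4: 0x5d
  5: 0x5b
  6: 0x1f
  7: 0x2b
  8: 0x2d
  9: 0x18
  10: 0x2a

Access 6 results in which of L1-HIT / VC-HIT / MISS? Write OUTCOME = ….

0: 0x28 (blk 5, set 1) → MISS  vc=[]
1: 0x2e (blk 5, set 1) → L1-HIT  vc=[]
2: 0x1b (blk 3, set 1) → MISS  vc=[5]
3: 0x2d (blk 5, set 1) → VC-HIT  vc=[3]
4: 0x5d (blk 11, set 1) → MISS  vc=[3, 5]
5: 0x5b (blk 11, set 1) → L1-HIT  vc=[3, 5]
6: 0x1f (blk 3, set 1) → VC-HIT  vc=[11, 5]
7: 0x2b (blk 5, set 1) → VC-HIT  vc=[11, 3]
8: 0x2d (blk 5, set 1) → L1-HIT  vc=[11, 3]
9: 0x18 (blk 3, set 1) → VC-HIT  vc=[11, 5]
10: 0x2a (blk 5, set 1) → VC-HIT  vc=[11, 3]

OUTCOME = VC-HIT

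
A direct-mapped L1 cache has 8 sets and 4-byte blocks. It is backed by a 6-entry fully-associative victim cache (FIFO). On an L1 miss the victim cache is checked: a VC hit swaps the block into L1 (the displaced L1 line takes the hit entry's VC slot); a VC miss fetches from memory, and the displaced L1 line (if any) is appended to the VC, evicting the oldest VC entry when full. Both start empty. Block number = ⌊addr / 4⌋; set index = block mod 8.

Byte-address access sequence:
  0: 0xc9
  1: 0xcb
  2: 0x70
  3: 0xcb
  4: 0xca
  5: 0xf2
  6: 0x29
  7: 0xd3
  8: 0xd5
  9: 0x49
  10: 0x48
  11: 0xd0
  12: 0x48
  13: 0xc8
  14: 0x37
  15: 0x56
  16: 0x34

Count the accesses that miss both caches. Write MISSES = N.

#0 0xc9→b50/s2 MISS; vc=[]
#1 0xcb→b50/s2 L1-HIT; vc=[]
#2 0x70→b28/s4 MISS; vc=[]
#3 0xcb→b50/s2 L1-HIT; vc=[]
#4 0xca→b50/s2 L1-HIT; vc=[]
#5 0xf2→b60/s4 MISS; vc=[28]
#6 0x29→b10/s2 MISS; vc=[28,50]
#7 0xd3→b52/s4 MISS; vc=[28,50,60]
#8 0xd5→b53/s5 MISS; vc=[28,50,60]
#9 0x49→b18/s2 MISS; vc=[28,50,60,10]
#10 0x48→b18/s2 L1-HIT; vc=[28,50,60,10]
#11 0xd0→b52/s4 L1-HIT; vc=[28,50,60,10]
#12 0x48→b18/s2 L1-HIT; vc=[28,50,60,10]
#13 0xc8→b50/s2 VC-HIT; vc=[28,18,60,10]
#14 0x37→b13/s5 MISS; vc=[28,18,60,10,53]
#15 0x56→b21/s5 MISS; vc=[28,18,60,10,53,13]
#16 0x34→b13/s5 VC-HIT; vc=[28,18,60,10,53,21]

MISSES = 9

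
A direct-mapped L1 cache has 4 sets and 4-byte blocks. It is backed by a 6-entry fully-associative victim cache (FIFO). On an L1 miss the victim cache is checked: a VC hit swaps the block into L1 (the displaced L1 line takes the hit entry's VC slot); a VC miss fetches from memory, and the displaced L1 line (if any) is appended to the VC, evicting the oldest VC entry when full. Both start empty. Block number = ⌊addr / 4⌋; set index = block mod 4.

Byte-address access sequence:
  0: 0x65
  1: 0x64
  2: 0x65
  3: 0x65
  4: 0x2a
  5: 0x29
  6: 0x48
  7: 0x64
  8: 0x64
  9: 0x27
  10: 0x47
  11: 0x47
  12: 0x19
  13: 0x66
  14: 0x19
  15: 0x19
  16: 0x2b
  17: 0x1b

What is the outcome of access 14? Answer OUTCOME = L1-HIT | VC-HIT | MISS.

OUTCOME = L1-HIT

#0 0x65→b25/s1 MISS; vc=[]
#1 0x64→b25/s1 L1-HIT; vc=[]
#2 0x65→b25/s1 L1-HIT; vc=[]
#3 0x65→b25/s1 L1-HIT; vc=[]
#4 0x2a→b10/s2 MISS; vc=[]
#5 0x29→b10/s2 L1-HIT; vc=[]
#6 0x48→b18/s2 MISS; vc=[10]
#7 0x64→b25/s1 L1-HIT; vc=[10]
#8 0x64→b25/s1 L1-HIT; vc=[10]
#9 0x27→b9/s1 MISS; vc=[10,25]
#10 0x47→b17/s1 MISS; vc=[10,25,9]
#11 0x47→b17/s1 L1-HIT; vc=[10,25,9]
#12 0x19→b6/s2 MISS; vc=[10,25,9,18]
#13 0x66→b25/s1 VC-HIT; vc=[10,17,9,18]
#14 0x19→b6/s2 L1-HIT; vc=[10,17,9,18]
#15 0x19→b6/s2 L1-HIT; vc=[10,17,9,18]
#16 0x2b→b10/s2 VC-HIT; vc=[6,17,9,18]
#17 0x1b→b6/s2 VC-HIT; vc=[10,17,9,18]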